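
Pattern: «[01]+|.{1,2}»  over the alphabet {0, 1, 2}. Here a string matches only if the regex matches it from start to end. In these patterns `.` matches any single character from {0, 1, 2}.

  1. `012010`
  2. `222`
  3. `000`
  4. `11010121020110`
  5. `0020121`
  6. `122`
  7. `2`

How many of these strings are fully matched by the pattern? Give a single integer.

1 → no match
2 → no match
3 → match
4 → no match
5 → no match
6 → no match
7 → match
Total matched: 2

2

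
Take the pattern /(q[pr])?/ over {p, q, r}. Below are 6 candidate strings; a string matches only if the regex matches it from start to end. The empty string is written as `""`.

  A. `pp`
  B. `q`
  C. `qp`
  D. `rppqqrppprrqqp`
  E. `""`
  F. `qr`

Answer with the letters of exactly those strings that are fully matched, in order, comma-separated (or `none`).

C, E, F

A → no match
B → no match
C → match
D → no match
E → match
F → match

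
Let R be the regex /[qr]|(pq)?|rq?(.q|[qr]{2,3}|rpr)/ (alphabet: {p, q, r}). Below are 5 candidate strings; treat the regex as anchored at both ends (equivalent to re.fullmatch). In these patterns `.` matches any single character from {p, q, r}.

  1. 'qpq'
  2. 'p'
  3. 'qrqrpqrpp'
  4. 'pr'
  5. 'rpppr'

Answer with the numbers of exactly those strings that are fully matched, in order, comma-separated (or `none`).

1. 'qpq' → no match
2. 'p' → no match
3. 'qrqrpqrpp' → no match
4. 'pr' → no match
5. 'rpppr' → no match

none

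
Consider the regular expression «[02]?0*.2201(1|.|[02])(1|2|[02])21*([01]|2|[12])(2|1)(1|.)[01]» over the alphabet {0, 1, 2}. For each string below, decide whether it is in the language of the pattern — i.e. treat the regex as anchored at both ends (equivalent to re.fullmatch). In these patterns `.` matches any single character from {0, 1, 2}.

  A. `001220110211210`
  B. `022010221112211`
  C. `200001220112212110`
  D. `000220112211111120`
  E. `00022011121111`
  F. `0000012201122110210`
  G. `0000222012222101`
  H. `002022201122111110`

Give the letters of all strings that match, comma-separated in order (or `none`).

A → match
B → match
C → match
D → match
E → match
F → match
G → match
H → no match

A, B, C, D, E, F, G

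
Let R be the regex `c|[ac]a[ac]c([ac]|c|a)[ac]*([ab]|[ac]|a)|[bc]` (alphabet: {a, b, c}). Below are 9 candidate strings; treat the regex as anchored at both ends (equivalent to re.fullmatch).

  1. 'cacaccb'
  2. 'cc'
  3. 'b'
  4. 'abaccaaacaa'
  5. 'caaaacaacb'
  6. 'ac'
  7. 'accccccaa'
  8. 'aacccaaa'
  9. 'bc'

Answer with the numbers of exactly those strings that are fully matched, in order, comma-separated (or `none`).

3, 8

1 → no match
2 → no match
3 → match
4 → no match
5 → no match
6 → no match
7 → no match
8 → match
9 → no match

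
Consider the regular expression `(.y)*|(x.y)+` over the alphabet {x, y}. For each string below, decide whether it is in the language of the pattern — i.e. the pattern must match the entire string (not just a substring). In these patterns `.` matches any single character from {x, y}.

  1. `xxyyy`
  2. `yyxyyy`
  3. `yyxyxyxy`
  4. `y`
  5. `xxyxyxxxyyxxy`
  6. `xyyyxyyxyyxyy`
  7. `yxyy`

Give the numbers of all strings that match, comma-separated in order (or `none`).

1 → no match
2 → match
3 → match
4 → no match
5 → no match
6 → no match
7 → no match

2, 3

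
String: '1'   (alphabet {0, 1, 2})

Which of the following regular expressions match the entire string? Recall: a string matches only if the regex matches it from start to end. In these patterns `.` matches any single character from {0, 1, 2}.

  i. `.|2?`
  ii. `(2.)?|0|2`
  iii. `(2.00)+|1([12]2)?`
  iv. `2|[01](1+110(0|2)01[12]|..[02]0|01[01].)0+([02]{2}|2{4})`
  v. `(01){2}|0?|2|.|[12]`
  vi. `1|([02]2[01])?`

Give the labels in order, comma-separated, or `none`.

i → match
ii → no match
iii → match
iv → no match
v → match
vi → match

i, iii, v, vi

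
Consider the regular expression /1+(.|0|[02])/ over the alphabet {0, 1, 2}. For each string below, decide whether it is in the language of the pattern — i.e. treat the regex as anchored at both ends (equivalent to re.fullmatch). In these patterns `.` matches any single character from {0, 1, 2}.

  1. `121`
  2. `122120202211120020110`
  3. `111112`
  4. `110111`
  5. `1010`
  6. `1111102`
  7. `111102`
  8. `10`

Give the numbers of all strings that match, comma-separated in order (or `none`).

3, 8

1 → no match
2 → no match
3 → match
4 → no match
5 → no match
6 → no match
7 → no match
8 → match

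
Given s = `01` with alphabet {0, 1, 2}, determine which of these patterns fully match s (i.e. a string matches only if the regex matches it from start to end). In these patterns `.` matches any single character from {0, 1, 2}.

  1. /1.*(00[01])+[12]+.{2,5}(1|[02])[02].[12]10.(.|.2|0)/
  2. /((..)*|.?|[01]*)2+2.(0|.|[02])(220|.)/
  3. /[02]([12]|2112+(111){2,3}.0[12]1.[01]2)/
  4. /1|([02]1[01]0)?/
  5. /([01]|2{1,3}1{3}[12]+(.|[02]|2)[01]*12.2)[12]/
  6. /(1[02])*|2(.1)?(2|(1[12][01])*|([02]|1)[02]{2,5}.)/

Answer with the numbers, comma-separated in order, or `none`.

3, 5

1 → no match — must start with `1`
2 → no match
3 → match
4 → no match
5 → match
6 → no match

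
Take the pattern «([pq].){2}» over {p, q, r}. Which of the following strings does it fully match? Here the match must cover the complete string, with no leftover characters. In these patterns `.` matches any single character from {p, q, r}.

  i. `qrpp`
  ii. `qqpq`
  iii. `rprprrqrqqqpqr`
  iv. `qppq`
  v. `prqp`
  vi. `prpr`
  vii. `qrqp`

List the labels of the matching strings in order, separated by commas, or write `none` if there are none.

i, ii, iv, v, vi, vii

i. `qrpp` → match
ii. `qqpq` → match
iii → no match
iv. `qppq` → match
v. `prqp` → match
vi. `prpr` → match
vii. `qrqp` → match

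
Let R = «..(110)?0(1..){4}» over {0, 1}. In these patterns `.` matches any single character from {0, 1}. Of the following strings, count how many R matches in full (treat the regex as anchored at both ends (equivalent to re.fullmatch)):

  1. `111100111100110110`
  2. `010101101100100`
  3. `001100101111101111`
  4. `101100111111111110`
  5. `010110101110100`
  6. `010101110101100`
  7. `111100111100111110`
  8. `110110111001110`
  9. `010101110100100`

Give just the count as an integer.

1 → match
2 → match
3 → match
4 → match
5 → match
6 → match
7 → match
8 → no match
9 → match
Total matched: 8

8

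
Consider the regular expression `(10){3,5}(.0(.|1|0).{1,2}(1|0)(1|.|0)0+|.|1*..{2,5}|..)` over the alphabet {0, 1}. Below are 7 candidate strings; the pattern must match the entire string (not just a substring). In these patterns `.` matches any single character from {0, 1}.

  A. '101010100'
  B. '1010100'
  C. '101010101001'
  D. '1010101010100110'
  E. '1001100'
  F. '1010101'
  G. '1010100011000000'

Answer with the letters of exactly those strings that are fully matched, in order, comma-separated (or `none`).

A → match
B → match
C → match
D → match
E → no match
F → match
G → match

A, B, C, D, F, G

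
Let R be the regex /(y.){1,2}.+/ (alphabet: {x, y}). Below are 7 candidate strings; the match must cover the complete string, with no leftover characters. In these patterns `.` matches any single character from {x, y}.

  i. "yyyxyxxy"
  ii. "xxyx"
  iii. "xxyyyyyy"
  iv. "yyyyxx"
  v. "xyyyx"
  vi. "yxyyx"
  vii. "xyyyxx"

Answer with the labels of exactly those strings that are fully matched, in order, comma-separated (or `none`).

i → match
ii → no match — must start with "y"
iii → no match — must start with "y"
iv → match
v → no match — must start with "y"
vi → match
vii → no match — must start with "y"

i, iv, vi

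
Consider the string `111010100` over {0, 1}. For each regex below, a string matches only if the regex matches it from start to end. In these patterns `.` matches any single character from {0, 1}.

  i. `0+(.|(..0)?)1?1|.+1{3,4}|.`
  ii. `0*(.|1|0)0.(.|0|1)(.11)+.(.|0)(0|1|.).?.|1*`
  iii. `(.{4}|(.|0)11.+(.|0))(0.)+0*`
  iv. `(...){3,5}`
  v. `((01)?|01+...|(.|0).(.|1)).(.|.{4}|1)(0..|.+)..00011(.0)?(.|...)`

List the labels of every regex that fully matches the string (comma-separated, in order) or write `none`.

iii, iv

i → no match
ii → no match
iii → match
iv → match
v → no match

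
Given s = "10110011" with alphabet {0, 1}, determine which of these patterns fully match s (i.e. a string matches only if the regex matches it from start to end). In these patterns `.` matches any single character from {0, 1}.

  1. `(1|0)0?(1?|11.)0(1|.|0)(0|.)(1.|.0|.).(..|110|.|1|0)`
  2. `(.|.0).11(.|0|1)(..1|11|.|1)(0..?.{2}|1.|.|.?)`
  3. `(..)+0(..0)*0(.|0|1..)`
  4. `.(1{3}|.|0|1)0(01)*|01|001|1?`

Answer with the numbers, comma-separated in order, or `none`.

1, 2

1 → match
2 → match
3 → no match
4 → no match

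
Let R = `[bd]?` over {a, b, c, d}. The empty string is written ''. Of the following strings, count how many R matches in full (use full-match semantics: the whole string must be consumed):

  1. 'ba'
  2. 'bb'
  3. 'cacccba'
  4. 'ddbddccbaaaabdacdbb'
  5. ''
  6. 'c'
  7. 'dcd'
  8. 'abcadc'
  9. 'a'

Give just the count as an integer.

1 → no match
2 → no match
3 → no match
4 → no match
5 → match
6 → no match
7 → no match
8 → no match
9 → no match
Total matched: 1

1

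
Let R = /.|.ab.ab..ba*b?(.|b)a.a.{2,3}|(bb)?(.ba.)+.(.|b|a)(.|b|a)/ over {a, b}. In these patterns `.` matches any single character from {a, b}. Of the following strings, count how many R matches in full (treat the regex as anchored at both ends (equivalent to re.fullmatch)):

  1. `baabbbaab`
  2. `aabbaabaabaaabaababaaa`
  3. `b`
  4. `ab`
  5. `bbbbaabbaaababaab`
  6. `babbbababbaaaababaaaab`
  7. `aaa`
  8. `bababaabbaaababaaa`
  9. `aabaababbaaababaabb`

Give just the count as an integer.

3

1. `baabbbaab` → no match
2 → no match
3. `b` → match
4. `ab` → no match
5 → match
6 → no match
7. `aaa` → no match
8 → no match
9 → match
Total matched: 3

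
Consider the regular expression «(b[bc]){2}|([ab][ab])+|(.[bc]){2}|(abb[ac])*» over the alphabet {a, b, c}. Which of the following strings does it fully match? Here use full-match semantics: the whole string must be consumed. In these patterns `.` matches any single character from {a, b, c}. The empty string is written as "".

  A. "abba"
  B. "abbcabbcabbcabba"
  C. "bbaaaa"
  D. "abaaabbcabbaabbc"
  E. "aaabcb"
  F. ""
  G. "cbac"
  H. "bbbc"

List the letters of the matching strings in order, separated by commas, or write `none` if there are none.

A → match
B → match
C → match
D → no match
E → no match
F → match
G → match
H → match

A, B, C, F, G, H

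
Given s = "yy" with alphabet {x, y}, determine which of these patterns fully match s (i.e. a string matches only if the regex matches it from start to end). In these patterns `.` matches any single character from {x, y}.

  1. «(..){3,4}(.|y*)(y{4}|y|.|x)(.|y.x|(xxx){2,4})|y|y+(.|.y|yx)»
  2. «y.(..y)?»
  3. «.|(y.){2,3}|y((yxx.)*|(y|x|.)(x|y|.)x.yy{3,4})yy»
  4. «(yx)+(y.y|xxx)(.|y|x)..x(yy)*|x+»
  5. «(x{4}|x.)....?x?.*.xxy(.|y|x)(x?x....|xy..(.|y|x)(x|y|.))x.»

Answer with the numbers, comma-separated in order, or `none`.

1, 2

1 → match
2 → match
3 → no match
4 → no match
5 → no match — must start with "x"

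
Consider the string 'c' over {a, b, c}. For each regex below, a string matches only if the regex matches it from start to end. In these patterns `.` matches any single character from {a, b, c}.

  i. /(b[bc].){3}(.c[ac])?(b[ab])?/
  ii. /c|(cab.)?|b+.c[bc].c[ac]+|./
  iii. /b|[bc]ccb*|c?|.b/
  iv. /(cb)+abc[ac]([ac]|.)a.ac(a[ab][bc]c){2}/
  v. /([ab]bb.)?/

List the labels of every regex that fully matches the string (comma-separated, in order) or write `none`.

i → no match — must start with 'b'
ii → match
iii → match
iv → no match — must start with 'cb'
v → no match

ii, iii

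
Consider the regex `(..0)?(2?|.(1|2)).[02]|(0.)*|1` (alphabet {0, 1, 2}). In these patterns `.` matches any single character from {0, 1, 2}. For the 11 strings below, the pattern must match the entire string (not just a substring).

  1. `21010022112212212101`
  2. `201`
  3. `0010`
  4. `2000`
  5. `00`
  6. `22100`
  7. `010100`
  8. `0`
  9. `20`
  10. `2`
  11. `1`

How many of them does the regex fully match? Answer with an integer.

1 → no match
2 → no match
3 → no match
4 → no match
5 → match
6 → no match
7 → match
8 → no match
9 → match
10 → no match
11 → match
Total matched: 4

4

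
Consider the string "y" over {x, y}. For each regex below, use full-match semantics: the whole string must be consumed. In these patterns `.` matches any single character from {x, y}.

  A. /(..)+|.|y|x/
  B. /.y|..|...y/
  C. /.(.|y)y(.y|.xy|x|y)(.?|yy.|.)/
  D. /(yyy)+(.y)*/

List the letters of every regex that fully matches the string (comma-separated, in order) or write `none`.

A

A → match
B → no match
C → no match
D → no match — must start with "yyy"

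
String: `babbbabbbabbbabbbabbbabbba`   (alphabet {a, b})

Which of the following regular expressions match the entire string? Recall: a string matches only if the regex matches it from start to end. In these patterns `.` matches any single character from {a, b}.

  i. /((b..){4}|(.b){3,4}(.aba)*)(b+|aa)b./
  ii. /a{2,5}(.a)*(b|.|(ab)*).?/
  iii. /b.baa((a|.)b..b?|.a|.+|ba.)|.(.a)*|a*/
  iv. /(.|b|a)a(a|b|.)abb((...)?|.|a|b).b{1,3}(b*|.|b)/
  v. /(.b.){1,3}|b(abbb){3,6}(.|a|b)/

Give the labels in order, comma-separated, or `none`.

i → no match
ii → no match — must start with `a`
iii → no match
iv → no match
v → match

v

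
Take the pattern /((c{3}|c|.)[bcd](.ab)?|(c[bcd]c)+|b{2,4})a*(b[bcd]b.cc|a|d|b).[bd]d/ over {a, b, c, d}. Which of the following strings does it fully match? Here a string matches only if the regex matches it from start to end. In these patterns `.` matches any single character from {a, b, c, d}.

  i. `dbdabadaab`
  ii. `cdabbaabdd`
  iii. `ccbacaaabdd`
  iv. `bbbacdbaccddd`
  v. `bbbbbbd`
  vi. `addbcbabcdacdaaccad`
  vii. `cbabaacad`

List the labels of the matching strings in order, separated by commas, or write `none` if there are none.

v

i → no match — must end with `d`
ii → no match
iii → no match
iv → no match
v → match
vi → no match
vii → no match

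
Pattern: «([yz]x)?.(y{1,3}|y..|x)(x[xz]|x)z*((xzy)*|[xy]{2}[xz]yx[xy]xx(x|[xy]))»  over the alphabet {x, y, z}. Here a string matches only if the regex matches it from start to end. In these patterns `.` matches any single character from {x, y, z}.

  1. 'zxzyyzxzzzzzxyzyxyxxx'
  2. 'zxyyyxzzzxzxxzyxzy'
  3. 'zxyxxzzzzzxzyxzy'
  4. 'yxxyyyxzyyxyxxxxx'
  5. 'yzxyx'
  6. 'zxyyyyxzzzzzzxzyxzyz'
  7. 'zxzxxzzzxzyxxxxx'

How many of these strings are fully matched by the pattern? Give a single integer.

1 → match
2 → no match
3 → match
4 → match
5 → no match
6 → no match
7 → no match
Total matched: 3

3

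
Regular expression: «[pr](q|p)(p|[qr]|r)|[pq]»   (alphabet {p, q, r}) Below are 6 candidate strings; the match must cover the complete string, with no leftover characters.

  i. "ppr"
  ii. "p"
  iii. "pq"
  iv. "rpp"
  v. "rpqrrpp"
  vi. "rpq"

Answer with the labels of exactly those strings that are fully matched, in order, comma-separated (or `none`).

i, ii, iv, vi

i → match
ii → match
iii → no match
iv → match
v → no match
vi → match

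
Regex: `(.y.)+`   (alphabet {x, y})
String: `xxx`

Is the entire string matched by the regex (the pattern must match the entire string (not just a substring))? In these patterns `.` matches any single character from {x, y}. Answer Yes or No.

No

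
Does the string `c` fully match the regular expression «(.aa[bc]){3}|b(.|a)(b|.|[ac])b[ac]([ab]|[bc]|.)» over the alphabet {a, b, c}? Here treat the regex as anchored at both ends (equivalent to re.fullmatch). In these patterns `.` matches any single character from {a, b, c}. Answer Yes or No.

No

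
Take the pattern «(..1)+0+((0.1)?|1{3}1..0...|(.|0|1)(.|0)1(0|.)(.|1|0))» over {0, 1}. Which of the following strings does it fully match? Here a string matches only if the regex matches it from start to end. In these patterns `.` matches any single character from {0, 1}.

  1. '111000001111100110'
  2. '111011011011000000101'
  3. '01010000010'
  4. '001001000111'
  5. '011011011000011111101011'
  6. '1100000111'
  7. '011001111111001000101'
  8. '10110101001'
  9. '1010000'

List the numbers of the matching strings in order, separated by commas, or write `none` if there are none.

1, 2, 4, 7, 9

1 → match
2 → match
3 → no match
4 → match
5 → no match
6 → no match
7 → match
8 → no match
9 → match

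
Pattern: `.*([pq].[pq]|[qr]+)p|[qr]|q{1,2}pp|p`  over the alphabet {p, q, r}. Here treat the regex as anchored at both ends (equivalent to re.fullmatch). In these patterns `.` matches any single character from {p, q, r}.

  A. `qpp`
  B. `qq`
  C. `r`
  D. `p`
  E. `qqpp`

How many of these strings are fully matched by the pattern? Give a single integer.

A → match
B → no match
C → match
D → match
E → match
Total matched: 4

4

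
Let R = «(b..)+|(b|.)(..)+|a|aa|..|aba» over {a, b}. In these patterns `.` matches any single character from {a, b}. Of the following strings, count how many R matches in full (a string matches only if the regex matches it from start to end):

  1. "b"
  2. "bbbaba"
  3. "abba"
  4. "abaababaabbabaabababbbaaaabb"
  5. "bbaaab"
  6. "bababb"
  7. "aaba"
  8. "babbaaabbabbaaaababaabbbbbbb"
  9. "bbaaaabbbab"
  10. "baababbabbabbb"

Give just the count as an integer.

1 → no match
2 → no match
3 → no match
4 → no match
5 → no match
6 → no match
7 → no match
8 → no match
9 → match
10 → no match
Total matched: 1

1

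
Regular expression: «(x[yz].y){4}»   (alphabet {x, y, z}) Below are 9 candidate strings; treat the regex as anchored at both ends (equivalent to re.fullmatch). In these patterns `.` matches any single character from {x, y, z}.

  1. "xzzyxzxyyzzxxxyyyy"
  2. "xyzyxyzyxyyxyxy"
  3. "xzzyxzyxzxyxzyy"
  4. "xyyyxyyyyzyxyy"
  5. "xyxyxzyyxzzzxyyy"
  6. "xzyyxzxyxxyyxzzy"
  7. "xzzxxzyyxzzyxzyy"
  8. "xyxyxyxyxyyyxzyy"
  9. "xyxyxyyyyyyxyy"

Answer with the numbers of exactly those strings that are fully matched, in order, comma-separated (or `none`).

8

1 → no match
2 → no match
3 → no match
4 → no match
5 → no match
6 → no match
7 → no match
8 → match
9 → no match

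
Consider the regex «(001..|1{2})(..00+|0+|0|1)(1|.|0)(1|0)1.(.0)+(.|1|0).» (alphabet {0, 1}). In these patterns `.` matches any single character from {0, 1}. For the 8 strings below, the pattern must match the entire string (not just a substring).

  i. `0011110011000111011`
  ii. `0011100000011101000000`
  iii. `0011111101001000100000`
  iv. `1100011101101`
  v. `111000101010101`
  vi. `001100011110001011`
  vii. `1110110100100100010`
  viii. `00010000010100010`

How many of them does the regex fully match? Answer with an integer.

i → no match
ii → no match
iii → no match
iv → no match
v → no match
vi → match
vii → no match
viii → no match
Total matched: 1

1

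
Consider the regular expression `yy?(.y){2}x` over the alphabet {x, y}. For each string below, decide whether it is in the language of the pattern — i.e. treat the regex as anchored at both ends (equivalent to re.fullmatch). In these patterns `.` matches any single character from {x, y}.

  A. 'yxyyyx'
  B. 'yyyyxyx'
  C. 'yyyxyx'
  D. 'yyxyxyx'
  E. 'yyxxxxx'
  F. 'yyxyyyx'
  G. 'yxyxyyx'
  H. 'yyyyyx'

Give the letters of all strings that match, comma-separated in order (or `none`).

A, B, C, D, F, H

A → match
B → match
C → match
D → match
E → no match — must end with 'yx'
F → match
G → no match
H → match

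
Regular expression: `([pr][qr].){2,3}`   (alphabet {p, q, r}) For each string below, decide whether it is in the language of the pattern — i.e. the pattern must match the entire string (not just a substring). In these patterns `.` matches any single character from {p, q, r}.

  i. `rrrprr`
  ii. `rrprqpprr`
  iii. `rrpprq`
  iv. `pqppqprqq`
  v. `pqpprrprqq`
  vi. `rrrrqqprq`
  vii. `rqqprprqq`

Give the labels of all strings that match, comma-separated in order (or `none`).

i, ii, iii, iv, vi, vii

i → match
ii → match
iii → match
iv → match
v → no match
vi → match
vii → match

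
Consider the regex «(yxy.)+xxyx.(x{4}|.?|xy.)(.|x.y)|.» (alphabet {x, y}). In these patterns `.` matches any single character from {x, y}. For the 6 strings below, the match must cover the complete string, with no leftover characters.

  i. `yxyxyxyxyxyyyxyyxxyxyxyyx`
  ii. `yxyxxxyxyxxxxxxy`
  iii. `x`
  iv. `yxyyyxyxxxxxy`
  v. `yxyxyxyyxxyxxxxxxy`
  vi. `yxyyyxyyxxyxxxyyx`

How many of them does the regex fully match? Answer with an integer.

5

i → match
ii → match
iii → match
iv → no match
v → match
vi → match
Total matched: 5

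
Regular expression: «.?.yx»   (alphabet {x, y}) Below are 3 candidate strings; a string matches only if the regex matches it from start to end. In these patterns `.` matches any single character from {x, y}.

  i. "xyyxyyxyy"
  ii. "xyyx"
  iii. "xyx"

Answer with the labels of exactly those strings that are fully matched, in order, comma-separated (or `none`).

ii, iii

i. "xyyxyyxyy" → no match — must end with "yx"
ii. "xyyx" → match
iii. "xyx" → match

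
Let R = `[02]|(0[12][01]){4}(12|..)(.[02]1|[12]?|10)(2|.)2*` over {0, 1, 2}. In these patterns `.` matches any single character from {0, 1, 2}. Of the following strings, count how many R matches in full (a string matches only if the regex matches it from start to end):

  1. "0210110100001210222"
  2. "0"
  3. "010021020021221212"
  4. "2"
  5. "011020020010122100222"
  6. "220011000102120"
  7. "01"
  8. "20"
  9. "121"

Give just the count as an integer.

1 → no match
2. "0" → match
3 → match
4. "2" → match
5 → no match
6 → no match
7. "01" → no match
8. "20" → no match
9. "121" → no match
Total matched: 3

3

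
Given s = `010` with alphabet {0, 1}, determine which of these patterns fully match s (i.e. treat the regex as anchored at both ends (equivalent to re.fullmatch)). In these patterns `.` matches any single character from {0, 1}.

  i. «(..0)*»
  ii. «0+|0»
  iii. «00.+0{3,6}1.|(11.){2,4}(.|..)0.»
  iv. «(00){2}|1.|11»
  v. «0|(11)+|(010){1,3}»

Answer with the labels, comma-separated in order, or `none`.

i, v

i → match
ii → no match
iii → no match
iv → no match
v → match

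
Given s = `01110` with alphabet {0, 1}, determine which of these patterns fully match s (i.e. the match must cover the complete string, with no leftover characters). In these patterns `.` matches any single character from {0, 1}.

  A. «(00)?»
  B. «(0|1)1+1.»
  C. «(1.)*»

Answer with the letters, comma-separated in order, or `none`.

A → no match
B → match
C → no match

B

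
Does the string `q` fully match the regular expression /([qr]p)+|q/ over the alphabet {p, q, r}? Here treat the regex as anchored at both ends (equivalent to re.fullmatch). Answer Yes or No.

Yes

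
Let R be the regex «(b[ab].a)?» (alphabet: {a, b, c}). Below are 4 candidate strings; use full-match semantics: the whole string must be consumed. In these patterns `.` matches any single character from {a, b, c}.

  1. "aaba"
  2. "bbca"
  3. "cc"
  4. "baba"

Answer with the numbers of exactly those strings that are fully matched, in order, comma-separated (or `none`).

1 → no match
2 → match
3 → no match
4 → match

2, 4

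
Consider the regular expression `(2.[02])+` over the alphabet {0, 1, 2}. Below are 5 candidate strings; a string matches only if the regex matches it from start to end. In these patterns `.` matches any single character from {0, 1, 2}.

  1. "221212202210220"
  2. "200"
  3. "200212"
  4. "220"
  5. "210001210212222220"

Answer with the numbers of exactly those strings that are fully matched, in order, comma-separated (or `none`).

1 → no match
2 → match
3 → match
4 → match
5 → no match

2, 3, 4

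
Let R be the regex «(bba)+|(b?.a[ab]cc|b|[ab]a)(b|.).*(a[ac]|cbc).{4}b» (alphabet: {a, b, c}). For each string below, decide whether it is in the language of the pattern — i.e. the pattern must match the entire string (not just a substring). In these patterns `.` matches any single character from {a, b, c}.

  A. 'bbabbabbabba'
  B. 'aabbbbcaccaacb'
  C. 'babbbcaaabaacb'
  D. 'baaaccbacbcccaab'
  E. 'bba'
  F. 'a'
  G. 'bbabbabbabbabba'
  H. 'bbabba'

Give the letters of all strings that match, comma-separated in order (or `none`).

A, B, C, D, E, G, H

A. 'bbabbabbabba' → match
B → match
C → match
D → match
E. 'bba' → match
F. 'a' → no match
G → match
H. 'bbabba' → match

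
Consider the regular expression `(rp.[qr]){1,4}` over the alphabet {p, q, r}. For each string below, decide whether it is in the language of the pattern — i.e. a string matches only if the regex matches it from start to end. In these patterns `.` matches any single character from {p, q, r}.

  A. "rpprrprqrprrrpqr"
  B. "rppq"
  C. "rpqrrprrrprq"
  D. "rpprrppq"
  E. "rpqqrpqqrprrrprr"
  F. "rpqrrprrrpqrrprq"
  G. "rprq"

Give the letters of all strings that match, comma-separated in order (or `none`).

A, B, C, D, E, F, G

A → match
B → match
C → match
D → match
E → match
F → match
G → match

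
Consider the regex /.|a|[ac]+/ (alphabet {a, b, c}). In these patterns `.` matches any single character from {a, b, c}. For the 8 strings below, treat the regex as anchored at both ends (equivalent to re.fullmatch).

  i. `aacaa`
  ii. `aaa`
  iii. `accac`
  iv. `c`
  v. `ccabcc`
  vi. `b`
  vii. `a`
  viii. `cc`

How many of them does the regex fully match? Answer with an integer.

7

i → match
ii → match
iii → match
iv → match
v → no match
vi → match
vii → match
viii → match
Total matched: 7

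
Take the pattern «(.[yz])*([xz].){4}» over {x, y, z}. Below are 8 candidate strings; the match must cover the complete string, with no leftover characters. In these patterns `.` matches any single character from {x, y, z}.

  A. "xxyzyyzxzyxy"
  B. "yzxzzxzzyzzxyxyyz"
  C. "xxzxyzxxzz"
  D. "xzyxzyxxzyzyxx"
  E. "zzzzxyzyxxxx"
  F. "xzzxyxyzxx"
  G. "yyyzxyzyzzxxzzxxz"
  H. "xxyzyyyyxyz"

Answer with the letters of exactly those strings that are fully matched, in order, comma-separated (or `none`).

E

A → no match
B → no match
C → no match
D → no match
E → match
F → no match
G → no match
H → no match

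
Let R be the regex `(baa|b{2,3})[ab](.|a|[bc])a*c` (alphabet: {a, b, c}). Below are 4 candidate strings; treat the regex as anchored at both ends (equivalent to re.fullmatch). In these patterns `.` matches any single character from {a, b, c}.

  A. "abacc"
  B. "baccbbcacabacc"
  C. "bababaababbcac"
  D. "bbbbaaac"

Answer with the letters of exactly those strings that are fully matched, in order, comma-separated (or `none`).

D

A. "abacc" → no match
B → no match
C → no match
D. "bbbbaaac" → match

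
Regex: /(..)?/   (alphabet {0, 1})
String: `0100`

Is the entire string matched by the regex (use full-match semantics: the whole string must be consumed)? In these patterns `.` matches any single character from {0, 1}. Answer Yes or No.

No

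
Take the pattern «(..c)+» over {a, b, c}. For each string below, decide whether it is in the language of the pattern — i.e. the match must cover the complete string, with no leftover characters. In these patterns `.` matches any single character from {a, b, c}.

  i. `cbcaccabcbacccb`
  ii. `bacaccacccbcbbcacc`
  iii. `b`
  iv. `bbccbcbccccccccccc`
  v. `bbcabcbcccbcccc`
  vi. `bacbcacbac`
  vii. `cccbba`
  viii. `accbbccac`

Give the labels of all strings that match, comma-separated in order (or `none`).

ii, iv, v, viii

i → no match — must end with `c`
ii → match
iii → no match — must end with `c`
iv → match
v → match
vi → no match
vii → no match — must end with `c`
viii → match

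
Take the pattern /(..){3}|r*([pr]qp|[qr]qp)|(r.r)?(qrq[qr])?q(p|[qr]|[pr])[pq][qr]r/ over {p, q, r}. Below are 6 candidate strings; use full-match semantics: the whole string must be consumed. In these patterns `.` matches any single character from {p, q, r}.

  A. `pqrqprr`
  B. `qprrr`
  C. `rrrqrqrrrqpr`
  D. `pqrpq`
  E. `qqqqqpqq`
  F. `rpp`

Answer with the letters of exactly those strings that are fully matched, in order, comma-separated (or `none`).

A → no match
B → no match
C → no match
D → no match
E → no match
F → no match

none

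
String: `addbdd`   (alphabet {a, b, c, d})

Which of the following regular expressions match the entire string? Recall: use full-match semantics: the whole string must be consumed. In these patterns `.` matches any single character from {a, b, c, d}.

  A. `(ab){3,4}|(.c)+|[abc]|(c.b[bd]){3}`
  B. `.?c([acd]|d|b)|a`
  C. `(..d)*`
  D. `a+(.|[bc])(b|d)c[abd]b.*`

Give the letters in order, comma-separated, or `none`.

C

A → no match
B → no match
C → match
D → no match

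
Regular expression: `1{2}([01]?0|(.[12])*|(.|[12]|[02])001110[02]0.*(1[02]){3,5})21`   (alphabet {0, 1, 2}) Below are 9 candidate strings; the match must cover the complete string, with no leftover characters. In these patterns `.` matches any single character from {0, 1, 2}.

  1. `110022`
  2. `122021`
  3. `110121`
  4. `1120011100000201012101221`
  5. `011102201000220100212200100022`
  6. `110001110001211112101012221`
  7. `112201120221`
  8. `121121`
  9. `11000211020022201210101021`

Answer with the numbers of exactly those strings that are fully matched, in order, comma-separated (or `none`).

3, 4, 7

1. `110022` → no match — must end with `21`
2. `122021` → no match
3. `110121` → match
4 → match
5 → no match — must start with `1`
6 → no match
7. `112201120221` → match
8. `121121` → no match
9 → no match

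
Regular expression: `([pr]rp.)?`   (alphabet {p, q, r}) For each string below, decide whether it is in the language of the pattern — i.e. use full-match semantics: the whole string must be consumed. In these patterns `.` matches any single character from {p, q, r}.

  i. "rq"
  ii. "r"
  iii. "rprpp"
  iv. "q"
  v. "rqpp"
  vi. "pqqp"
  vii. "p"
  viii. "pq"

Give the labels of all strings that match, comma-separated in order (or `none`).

i → no match
ii → no match
iii → no match
iv → no match
v → no match
vi → no match
vii → no match
viii → no match

none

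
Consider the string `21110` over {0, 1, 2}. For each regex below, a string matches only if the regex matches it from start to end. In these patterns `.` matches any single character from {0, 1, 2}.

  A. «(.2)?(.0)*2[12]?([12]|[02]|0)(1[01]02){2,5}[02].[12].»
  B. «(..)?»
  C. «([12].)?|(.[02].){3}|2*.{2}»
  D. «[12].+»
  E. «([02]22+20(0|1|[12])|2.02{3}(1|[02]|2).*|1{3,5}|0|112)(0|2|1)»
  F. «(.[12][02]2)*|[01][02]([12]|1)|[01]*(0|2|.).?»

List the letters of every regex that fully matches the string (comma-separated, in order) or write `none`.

A → no match
B → no match
C → no match
D → match
E → no match
F → no match

D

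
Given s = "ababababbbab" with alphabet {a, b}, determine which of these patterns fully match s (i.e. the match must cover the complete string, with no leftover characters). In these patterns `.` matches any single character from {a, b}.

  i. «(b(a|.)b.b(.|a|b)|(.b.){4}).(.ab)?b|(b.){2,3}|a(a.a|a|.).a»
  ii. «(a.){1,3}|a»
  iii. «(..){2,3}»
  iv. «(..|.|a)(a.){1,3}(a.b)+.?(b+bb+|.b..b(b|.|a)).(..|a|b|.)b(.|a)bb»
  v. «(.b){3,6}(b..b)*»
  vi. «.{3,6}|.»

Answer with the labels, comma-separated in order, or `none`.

i → no match
ii → no match
iii → no match
iv → no match — must end with "bb"
v → match
vi → no match

v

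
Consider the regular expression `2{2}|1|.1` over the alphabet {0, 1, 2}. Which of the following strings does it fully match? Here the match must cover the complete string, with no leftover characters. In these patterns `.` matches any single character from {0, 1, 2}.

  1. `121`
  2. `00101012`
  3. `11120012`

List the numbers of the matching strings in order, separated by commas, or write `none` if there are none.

1 → no match
2 → no match
3 → no match

none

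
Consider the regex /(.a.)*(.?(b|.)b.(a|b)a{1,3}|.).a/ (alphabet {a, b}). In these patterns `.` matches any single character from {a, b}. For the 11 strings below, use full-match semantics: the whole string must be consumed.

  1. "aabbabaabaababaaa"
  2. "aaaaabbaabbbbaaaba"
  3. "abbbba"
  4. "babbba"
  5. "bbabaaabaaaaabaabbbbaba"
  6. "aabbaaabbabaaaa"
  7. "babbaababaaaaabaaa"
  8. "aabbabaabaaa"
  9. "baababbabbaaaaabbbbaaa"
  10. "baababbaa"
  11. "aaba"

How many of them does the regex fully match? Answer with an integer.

1 → match
2 → match
3 → no match
4 → match
5 → no match
6 → match
7 → match
8 → match
9 → match
10 → match
11 → no match
Total matched: 8

8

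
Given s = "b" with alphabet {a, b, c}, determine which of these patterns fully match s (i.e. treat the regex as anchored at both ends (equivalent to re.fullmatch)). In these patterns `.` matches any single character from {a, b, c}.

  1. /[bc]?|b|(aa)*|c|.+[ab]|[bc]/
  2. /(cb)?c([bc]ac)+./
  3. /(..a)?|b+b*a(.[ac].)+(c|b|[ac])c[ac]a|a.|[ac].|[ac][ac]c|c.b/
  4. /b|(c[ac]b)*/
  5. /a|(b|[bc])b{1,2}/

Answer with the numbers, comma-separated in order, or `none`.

1, 4

1 → match
2 → no match
3 → no match
4 → match
5 → no match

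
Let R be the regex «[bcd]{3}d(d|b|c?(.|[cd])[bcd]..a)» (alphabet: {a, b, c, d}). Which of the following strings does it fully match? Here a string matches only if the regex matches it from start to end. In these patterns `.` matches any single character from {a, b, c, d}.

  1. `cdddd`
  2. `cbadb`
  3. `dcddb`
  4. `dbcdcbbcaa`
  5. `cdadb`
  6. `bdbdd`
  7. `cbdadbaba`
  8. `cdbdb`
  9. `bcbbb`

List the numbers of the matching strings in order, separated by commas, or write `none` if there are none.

1, 3, 4, 6, 8

1 → match
2 → no match
3 → match
4 → match
5 → no match
6 → match
7 → no match
8 → match
9 → no match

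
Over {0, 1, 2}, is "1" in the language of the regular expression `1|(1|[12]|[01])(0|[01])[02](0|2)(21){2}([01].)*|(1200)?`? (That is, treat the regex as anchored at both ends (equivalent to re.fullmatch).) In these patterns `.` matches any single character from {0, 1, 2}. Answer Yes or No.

Yes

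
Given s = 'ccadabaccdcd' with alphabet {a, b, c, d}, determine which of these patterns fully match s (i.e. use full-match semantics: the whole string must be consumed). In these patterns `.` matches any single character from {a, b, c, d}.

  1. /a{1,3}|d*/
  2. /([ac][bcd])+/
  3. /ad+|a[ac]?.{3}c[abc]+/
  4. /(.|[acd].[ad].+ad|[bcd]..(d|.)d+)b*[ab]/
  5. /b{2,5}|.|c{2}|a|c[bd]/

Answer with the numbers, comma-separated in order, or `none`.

2

1 → no match
2 → match
3 → no match
4 → no match
5 → no match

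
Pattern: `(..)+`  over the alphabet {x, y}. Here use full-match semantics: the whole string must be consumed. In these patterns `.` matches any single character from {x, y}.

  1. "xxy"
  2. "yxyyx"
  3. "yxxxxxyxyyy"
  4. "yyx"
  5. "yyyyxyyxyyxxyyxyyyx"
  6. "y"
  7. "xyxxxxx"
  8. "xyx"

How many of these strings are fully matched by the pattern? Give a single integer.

1 → no match
2 → no match
3 → no match
4 → no match
5 → no match
6 → no match
7 → no match
8 → no match
Total matched: 0

0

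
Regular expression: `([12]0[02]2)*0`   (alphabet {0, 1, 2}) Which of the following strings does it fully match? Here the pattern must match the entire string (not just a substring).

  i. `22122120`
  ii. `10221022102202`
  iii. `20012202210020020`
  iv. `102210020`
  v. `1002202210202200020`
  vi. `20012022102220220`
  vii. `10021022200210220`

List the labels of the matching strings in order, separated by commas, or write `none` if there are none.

iv, vii

i. `22122120` → no match
ii → no match — must end with `0`
iii → no match
iv. `102210020` → match
v → no match
vi → no match
vii → match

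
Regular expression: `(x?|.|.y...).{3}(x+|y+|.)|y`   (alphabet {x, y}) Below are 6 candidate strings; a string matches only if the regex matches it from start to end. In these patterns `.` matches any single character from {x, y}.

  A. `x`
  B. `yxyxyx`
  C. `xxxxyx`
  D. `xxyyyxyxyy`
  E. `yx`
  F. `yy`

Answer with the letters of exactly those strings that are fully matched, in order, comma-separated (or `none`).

none

A. `x` → no match
B. `yxyxyx` → no match
C. `xxxxyx` → no match
D. `xxyyyxyxyy` → no match
E. `yx` → no match
F. `yy` → no match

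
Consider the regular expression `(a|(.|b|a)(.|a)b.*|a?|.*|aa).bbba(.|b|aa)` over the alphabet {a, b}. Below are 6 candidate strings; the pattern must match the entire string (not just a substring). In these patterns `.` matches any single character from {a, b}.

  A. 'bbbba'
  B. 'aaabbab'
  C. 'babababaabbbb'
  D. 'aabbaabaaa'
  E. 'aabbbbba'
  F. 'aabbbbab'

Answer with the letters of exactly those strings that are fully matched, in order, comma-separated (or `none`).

A. 'bbbba' → no match
B. 'aaabbab' → no match
C → no match
D. 'aabbaabaaa' → no match
E. 'aabbbbba' → no match
F. 'aabbbbab' → match

F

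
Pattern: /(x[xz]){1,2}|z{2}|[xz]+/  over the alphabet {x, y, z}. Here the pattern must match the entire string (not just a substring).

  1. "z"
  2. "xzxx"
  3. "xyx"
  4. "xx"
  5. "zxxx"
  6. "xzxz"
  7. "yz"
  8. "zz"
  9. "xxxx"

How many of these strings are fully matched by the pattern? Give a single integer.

7

1. "z" → match
2. "xzxx" → match
3. "xyx" → no match
4. "xx" → match
5. "zxxx" → match
6. "xzxz" → match
7. "yz" → no match
8. "zz" → match
9. "xxxx" → match
Total matched: 7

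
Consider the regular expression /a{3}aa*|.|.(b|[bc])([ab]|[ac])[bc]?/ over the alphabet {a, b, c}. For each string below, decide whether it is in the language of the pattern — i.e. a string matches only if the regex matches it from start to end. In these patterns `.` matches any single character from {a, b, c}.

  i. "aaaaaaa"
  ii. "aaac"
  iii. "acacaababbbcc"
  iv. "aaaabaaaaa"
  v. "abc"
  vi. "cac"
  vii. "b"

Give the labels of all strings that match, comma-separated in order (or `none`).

i, v, vii

i. "aaaaaaa" → match
ii. "aaac" → no match
iii → no match
iv. "aaaabaaaaa" → no match
v. "abc" → match
vi. "cac" → no match
vii. "b" → match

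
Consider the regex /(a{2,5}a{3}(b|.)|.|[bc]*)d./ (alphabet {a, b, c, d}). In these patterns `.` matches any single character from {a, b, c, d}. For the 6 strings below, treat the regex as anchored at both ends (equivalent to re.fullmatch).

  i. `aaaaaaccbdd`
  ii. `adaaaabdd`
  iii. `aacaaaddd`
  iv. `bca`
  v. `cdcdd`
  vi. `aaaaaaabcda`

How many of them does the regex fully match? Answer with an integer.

i. `aaaaaaccbdd` → no match
ii. `adaaaabdd` → no match
iii. `aacaaaddd` → no match
iv. `bca` → no match
v. `cdcdd` → no match
vi. `aaaaaaabcda` → no match
Total matched: 0

0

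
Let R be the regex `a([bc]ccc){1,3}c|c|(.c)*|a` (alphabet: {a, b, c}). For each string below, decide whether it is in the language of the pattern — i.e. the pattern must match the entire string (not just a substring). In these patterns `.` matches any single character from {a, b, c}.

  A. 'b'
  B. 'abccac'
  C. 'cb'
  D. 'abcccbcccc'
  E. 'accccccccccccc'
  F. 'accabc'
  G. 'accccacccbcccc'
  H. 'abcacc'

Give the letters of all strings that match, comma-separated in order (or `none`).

A → no match
B → no match
C → no match
D → match
E → match
F → no match
G → no match
H → no match

D, E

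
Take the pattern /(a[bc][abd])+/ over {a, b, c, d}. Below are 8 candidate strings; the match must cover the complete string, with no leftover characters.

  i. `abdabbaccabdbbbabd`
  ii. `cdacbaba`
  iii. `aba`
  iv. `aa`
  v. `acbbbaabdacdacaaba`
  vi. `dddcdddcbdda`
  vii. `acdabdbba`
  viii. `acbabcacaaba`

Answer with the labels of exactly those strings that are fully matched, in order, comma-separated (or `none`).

i → no match
ii → no match — must start with `a`
iii → match
iv → no match
v → no match
vi → no match — must start with `a`
vii → no match
viii → no match

iii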